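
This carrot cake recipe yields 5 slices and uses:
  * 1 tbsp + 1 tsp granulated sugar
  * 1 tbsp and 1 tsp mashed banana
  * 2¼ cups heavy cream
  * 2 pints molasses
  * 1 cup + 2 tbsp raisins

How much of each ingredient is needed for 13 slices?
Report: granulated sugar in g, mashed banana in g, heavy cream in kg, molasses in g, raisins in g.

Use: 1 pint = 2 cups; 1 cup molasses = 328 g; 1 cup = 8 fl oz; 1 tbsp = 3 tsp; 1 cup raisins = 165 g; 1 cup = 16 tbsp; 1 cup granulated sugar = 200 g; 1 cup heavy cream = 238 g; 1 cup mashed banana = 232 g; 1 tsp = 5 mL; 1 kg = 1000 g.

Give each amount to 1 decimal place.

granulated sugar: 43.3 g; mashed banana: 50.3 g; heavy cream: 1.4 kg; molasses: 3411.2 g; raisins: 482.6 g

Scaling factor: 13/5 = 2.6.
granulated sugar: (1 tbsp + 1 tsp = 4/3 tbsp) × 13/5 ÷ 16 tbsp/cup × 200 g/cup ≈ 43.3 g
mashed banana: (1 tbsp + 1 tsp = 4/3 tbsp) × 13/5 ÷ 16 tbsp/cup × 232 g/cup ≈ 50.3 g
heavy cream: 2.25 cup × 13/5 × 238 g/cup ÷ 1000 g/kg ≈ 1.4 kg
molasses: 2 pint × 13/5 × 2 cup/pint × 328 g/cup = 3411.2 g
raisins: (1 cup + 2 tbsp = 1.125 cup) × 13/5 × 165 g/cup ≈ 482.6 g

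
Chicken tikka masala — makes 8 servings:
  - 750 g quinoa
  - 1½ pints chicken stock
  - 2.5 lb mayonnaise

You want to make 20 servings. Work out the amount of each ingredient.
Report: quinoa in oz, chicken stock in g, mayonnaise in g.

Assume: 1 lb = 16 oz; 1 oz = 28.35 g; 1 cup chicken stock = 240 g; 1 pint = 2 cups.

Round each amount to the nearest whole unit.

quinoa: 66 oz; chicken stock: 1800 g; mayonnaise: 2835 g

Scaling factor: 20/8 = 5/2 = 2.5.
quinoa: 750 g × 5/2 ÷ 28.35 g/oz ≈ 66 oz
chicken stock: 1.5 pint × 5/2 × 2 cup/pint × 240 g/cup = 1800 g
mayonnaise: 2.5 lb × 5/2 × 16 oz/lb × 28.35 g/oz = 2835 g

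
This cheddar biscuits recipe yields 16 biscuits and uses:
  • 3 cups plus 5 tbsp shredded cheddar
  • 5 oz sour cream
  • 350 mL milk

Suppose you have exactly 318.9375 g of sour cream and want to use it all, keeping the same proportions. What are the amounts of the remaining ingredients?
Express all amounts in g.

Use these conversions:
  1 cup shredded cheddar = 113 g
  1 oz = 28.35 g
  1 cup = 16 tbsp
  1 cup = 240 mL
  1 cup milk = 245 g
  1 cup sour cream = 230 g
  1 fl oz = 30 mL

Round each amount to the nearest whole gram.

shredded cheddar: 842 g; milk: 804 g

The original recipe has 141.75 g of sour cream, so the scaling factor is 318.9375 ÷ 141.75 = 9/4 = 2.25.
shredded cheddar: (3 cup + 5 tbsp = 3.3125 cup) × 9/4 × 113 g/cup ≈ 842 g
milk: 350 mL × 9/4 ÷ 240 mL/cup × 245 g/cup ≈ 804 g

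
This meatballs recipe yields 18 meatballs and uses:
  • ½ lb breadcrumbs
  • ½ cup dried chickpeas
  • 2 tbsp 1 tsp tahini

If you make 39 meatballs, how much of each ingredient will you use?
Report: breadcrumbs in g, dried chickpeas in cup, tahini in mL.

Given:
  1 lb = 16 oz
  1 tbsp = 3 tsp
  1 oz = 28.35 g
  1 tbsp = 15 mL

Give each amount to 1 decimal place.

breadcrumbs: 491.4 g; dried chickpeas: 1.1 cup; tahini: 75.8 mL

Scaling factor: 39/18 = 13/6.
breadcrumbs: 0.5 lb × 13/6 × 16 oz/lb × 28.35 g/oz = 491.4 g
dried chickpeas: 0.5 cup × 13/6 ≈ 1.1 cup
tahini: (2 tbsp + 1 tsp = 7/3 tbsp) × 13/6 × 15 mL/tbsp ≈ 75.8 mL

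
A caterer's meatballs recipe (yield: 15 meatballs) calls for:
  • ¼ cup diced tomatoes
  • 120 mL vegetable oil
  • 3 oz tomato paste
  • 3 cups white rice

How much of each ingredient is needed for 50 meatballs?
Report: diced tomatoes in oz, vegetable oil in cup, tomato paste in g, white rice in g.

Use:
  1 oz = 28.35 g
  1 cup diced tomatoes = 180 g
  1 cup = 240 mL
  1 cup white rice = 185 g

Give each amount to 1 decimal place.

diced tomatoes: 5.3 oz; vegetable oil: 1.7 cup; tomato paste: 283.5 g; white rice: 1850.0 g

Scaling factor: 50/15 = 10/3.
diced tomatoes: 0.25 cup × 10/3 × 180 g/cup ÷ 28.35 g/oz ≈ 5.3 oz
vegetable oil: 120 mL × 10/3 ÷ 240 mL/cup ≈ 1.7 cup
tomato paste: 3 oz × 10/3 × 28.35 g/oz = 283.5 g
white rice: 3 cup × 10/3 × 185 g/cup = 1850.0 g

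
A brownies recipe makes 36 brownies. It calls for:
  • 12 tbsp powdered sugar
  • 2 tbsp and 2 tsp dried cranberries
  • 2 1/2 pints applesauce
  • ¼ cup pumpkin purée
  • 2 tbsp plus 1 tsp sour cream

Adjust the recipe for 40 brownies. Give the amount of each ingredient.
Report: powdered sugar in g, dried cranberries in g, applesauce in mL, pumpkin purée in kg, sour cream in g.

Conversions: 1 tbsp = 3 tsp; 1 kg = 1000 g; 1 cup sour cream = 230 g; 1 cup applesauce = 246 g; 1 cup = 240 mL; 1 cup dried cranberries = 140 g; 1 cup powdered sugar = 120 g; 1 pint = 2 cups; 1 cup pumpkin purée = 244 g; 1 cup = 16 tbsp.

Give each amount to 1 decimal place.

Scaling factor: 40/36 = 10/9.
powdered sugar: 12 tbsp × 10/9 ÷ 16 tbsp/cup × 120 g/cup = 100.0 g
dried cranberries: (2 tbsp + 2 tsp = 8/3 tbsp) × 10/9 ÷ 16 tbsp/cup × 140 g/cup ≈ 25.9 g
applesauce: 2.5 pint × 10/9 × 2 cup/pint × 240 mL/cup ≈ 1333.3 mL
pumpkin purée: 0.25 cup × 10/9 × 244 g/cup ÷ 1000 g/kg ≈ 0.1 kg
sour cream: (2 tbsp + 1 tsp = 7/3 tbsp) × 10/9 ÷ 16 tbsp/cup × 230 g/cup ≈ 37.3 g

powdered sugar: 100.0 g; dried cranberries: 25.9 g; applesauce: 1333.3 mL; pumpkin purée: 0.1 kg; sour cream: 37.3 g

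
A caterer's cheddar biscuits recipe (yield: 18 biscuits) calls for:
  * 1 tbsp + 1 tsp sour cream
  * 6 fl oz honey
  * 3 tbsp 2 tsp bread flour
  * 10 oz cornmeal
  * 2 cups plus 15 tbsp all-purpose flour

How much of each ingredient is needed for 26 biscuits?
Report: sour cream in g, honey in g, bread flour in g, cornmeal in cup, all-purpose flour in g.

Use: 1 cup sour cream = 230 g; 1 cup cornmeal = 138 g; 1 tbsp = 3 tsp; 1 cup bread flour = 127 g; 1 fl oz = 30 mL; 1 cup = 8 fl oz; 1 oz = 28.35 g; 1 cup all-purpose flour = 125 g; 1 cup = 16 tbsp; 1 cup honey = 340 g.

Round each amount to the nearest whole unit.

Scaling factor: 26/18 = 13/9.
sour cream: (1 tbsp + 1 tsp = 4/3 tbsp) × 13/9 ÷ 16 tbsp/cup × 230 g/cup ≈ 28 g
honey: 6 fl oz × 13/9 ÷ 8 fl oz/cup × 340 g/cup ≈ 368 g
bread flour: (3 tbsp + 2 tsp = 11/3 tbsp) × 13/9 ÷ 16 tbsp/cup × 127 g/cup ≈ 42 g
cornmeal: 10 oz × 13/9 × 28.35 g/oz ÷ 138 g/cup ≈ 3 cup
all-purpose flour: (2 cup + 15 tbsp = 2.9375 cup) × 13/9 × 125 g/cup ≈ 530 g

sour cream: 28 g; honey: 368 g; bread flour: 42 g; cornmeal: 3 cup; all-purpose flour: 530 g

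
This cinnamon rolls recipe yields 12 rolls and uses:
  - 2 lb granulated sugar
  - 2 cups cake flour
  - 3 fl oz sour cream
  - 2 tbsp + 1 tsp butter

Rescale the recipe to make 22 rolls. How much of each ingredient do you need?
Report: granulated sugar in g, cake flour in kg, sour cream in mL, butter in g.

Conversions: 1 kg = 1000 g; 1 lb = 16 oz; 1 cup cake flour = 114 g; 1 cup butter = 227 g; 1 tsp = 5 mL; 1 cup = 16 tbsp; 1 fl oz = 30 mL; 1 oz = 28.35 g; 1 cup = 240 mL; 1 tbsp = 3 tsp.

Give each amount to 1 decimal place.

Scaling factor: 22/12 = 11/6.
granulated sugar: 2 lb × 11/6 × 16 oz/lb × 28.35 g/oz = 1663.2 g
cake flour: 2 cup × 11/6 × 114 g/cup ÷ 1000 g/kg ≈ 0.4 kg
sour cream: 3 fl oz × 11/6 × 30 mL/fl oz = 165.0 mL
butter: (2 tbsp + 1 tsp = 7/3 tbsp) × 11/6 ÷ 16 tbsp/cup × 227 g/cup ≈ 60.7 g

granulated sugar: 1663.2 g; cake flour: 0.4 kg; sour cream: 165.0 mL; butter: 60.7 g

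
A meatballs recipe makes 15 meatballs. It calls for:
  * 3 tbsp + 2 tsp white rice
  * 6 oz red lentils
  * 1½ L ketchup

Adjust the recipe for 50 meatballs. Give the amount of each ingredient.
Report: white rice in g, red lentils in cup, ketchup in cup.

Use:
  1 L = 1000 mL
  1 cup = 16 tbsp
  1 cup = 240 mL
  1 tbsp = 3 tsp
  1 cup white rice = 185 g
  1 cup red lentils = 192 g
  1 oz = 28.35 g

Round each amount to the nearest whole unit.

Scaling factor: 50/15 = 10/3.
white rice: (3 tbsp + 2 tsp = 11/3 tbsp) × 10/3 ÷ 16 tbsp/cup × 185 g/cup ≈ 141 g
red lentils: 6 oz × 10/3 × 28.35 g/oz ÷ 192 g/cup ≈ 3 cup
ketchup: 1.5 L × 10/3 × 1000 mL/L ÷ 240 mL/cup ≈ 21 cup

white rice: 141 g; red lentils: 3 cup; ketchup: 21 cup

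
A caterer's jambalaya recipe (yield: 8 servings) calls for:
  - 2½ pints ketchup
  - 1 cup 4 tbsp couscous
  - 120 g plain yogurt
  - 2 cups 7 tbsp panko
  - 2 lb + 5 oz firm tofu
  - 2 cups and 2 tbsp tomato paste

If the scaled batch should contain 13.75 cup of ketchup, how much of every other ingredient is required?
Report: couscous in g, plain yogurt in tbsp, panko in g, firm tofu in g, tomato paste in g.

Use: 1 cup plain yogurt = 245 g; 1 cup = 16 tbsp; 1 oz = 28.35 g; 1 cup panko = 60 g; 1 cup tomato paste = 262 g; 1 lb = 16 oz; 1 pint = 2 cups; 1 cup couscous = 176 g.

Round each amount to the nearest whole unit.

The original recipe has 5 cup of ketchup, so the scaling factor is 13.75 ÷ 5 = 11/4 = 2.75.
couscous: (1 cup + 4 tbsp = 1.25 cup) × 11/4 × 176 g/cup = 605 g
plain yogurt: 120 g × 11/4 ÷ 245 g/cup × 16 tbsp/cup ≈ 22 tbsp
panko: (2 cup + 7 tbsp = 2.4375 cup) × 11/4 × 60 g/cup ≈ 402 g
firm tofu: (2 lb + 5 oz = 2.3125 lb) × 11/4 × 16 oz/lb × 28.35 g/oz ≈ 2885 g
tomato paste: (2 cup + 2 tbsp = 2.125 cup) × 11/4 × 262 g/cup ≈ 1531 g

couscous: 605 g; plain yogurt: 22 tbsp; panko: 402 g; firm tofu: 2885 g; tomato paste: 1531 g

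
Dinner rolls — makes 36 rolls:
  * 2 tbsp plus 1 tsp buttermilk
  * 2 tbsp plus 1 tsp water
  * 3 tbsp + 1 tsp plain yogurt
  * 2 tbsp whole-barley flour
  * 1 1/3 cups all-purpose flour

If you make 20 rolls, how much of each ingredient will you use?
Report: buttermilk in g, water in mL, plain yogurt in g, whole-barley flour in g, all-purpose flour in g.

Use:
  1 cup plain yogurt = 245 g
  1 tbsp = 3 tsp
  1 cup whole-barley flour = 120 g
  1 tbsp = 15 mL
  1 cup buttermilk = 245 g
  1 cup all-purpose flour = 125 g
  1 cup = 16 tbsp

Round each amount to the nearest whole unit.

buttermilk: 20 g; water: 19 mL; plain yogurt: 28 g; whole-barley flour: 8 g; all-purpose flour: 93 g

Scaling factor: 20/36 = 5/9.
buttermilk: (2 tbsp + 1 tsp = 7/3 tbsp) × 5/9 ÷ 16 tbsp/cup × 245 g/cup ≈ 20 g
water: (2 tbsp + 1 tsp = 7/3 tbsp) × 5/9 × 15 mL/tbsp ≈ 19 mL
plain yogurt: (3 tbsp + 1 tsp = 10/3 tbsp) × 5/9 ÷ 16 tbsp/cup × 245 g/cup ≈ 28 g
whole-barley flour: 2 tbsp × 5/9 ÷ 16 tbsp/cup × 120 g/cup ≈ 8 g
all-purpose flour: 4/3 cup × 5/9 × 125 g/cup ≈ 93 g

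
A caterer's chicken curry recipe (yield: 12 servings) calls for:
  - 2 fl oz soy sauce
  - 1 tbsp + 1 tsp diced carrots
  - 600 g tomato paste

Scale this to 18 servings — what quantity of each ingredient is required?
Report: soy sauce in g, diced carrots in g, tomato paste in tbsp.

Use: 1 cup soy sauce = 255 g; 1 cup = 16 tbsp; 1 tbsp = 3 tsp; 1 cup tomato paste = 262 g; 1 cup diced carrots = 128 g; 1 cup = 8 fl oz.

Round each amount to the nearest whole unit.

Scaling factor: 18/12 = 3/2 = 1.5.
soy sauce: 2 fl oz × 3/2 ÷ 8 fl oz/cup × 255 g/cup ≈ 96 g
diced carrots: (1 tbsp + 1 tsp = 4/3 tbsp) × 3/2 ÷ 16 tbsp/cup × 128 g/cup = 16 g
tomato paste: 600 g × 3/2 ÷ 262 g/cup × 16 tbsp/cup ≈ 55 tbsp

soy sauce: 96 g; diced carrots: 16 g; tomato paste: 55 tbsp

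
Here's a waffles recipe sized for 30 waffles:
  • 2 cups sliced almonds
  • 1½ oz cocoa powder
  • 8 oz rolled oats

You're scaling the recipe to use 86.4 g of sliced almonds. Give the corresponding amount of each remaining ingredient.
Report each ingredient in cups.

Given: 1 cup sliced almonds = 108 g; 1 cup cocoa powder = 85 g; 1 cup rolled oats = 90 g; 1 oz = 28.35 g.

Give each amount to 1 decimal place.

cocoa powder: 0.2 cup; rolled oats: 1.0 cup

The original recipe has 216 g of sliced almonds, so the scaling factor is 86.4 ÷ 216 = 2/5 = 0.4.
cocoa powder: 1.5 oz × 2/5 × 28.35 g/oz ÷ 85 g/cup ≈ 0.2 cup
rolled oats: 8 oz × 2/5 × 28.35 g/oz ÷ 90 g/cup ≈ 1.0 cup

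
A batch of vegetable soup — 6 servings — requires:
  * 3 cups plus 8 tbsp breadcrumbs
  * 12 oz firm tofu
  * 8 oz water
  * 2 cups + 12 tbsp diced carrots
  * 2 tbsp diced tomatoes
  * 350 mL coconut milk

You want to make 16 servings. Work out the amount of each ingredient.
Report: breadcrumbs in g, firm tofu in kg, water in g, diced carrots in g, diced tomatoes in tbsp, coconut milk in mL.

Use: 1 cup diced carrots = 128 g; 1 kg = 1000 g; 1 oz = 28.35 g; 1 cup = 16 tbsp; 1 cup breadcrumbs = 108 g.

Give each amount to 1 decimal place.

Scaling factor: 16/6 = 8/3.
breadcrumbs: (3 cup + 8 tbsp = 3.5 cup) × 8/3 × 108 g/cup = 1008.0 g
firm tofu: 12 oz × 8/3 × 28.35 g/oz ÷ 1000 g/kg ≈ 0.9 kg
water: 8 oz × 8/3 × 28.35 g/oz = 604.8 g
diced carrots: (2 cup + 12 tbsp = 2.75 cup) × 8/3 × 128 g/cup ≈ 938.7 g
diced tomatoes: 2 tbsp × 8/3 ≈ 5.3 tbsp
coconut milk: 350 mL × 8/3 ≈ 933.3 mL

breadcrumbs: 1008.0 g; firm tofu: 0.9 kg; water: 604.8 g; diced carrots: 938.7 g; diced tomatoes: 5.3 tbsp; coconut milk: 933.3 mL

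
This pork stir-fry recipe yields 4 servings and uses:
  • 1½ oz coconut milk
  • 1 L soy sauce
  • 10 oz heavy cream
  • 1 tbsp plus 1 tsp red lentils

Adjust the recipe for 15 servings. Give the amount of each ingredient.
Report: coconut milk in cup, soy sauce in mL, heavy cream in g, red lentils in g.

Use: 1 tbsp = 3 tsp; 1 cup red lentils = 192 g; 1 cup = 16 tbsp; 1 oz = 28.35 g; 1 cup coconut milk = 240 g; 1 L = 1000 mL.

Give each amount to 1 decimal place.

coconut milk: 0.7 cup; soy sauce: 3750.0 mL; heavy cream: 1063.1 g; red lentils: 60.0 g

Scaling factor: 15/4 = 3.75.
coconut milk: 1.5 oz × 15/4 × 28.35 g/oz ÷ 240 g/cup ≈ 0.7 cup
soy sauce: 1 L × 15/4 × 1000 mL/L = 3750.0 mL
heavy cream: 10 oz × 15/4 × 28.35 g/oz ≈ 1063.1 g
red lentils: (1 tbsp + 1 tsp = 4/3 tbsp) × 15/4 ÷ 16 tbsp/cup × 192 g/cup = 60.0 g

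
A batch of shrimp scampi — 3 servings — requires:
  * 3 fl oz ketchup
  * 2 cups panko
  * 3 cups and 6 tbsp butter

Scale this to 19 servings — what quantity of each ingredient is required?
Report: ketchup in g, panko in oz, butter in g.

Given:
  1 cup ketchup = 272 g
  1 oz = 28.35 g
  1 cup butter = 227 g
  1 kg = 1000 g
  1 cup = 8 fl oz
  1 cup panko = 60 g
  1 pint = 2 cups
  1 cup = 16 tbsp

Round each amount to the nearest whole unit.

ketchup: 646 g; panko: 27 oz; butter: 4852 g

Scaling factor: 19/3.
ketchup: 3 fl oz × 19/3 ÷ 8 fl oz/cup × 272 g/cup = 646 g
panko: 2 cup × 19/3 × 60 g/cup ÷ 28.35 g/oz ≈ 27 oz
butter: (3 cup + 6 tbsp = 3.375 cup) × 19/3 × 227 g/cup ≈ 4852 g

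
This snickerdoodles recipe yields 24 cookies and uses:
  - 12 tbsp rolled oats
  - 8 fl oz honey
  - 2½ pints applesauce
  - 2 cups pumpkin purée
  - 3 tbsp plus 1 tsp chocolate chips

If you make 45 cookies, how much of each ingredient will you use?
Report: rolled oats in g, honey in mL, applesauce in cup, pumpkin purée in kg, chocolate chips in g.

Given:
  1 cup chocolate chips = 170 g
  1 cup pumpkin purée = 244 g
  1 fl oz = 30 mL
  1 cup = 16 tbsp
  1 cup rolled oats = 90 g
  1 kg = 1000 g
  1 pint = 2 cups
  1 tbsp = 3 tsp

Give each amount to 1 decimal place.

Scaling factor: 45/24 = 15/8 = 1.875.
rolled oats: 12 tbsp × 15/8 ÷ 16 tbsp/cup × 90 g/cup ≈ 126.6 g
honey: 8 fl oz × 15/8 × 30 mL/fl oz = 450.0 mL
applesauce: 2.5 pint × 15/8 × 2 cup/pint ≈ 9.4 cup
pumpkin purée: 2 cup × 15/8 × 244 g/cup ÷ 1000 g/kg ≈ 0.9 kg
chocolate chips: (3 tbsp + 1 tsp = 10/3 tbsp) × 15/8 ÷ 16 tbsp/cup × 170 g/cup ≈ 66.4 g

rolled oats: 126.6 g; honey: 450.0 mL; applesauce: 9.4 cup; pumpkin purée: 0.9 kg; chocolate chips: 66.4 g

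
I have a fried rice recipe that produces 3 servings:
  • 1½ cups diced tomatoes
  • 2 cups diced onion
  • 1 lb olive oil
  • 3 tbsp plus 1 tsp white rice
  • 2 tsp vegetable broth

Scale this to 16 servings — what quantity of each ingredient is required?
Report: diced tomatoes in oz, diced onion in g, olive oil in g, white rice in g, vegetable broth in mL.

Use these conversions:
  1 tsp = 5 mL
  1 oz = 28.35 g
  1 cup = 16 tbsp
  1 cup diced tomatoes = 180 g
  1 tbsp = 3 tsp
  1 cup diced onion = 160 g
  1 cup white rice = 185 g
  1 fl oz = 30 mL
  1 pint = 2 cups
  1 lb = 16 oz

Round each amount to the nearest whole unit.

diced tomatoes: 51 oz; diced onion: 1707 g; olive oil: 2419 g; white rice: 206 g; vegetable broth: 53 mL

Scaling factor: 16/3.
diced tomatoes: 1.5 cup × 16/3 × 180 g/cup ÷ 28.35 g/oz ≈ 51 oz
diced onion: 2 cup × 16/3 × 160 g/cup ≈ 1707 g
olive oil: 1 lb × 16/3 × 16 oz/lb × 28.35 g/oz ≈ 2419 g
white rice: (3 tbsp + 1 tsp = 10/3 tbsp) × 16/3 ÷ 16 tbsp/cup × 185 g/cup ≈ 206 g
vegetable broth: 2 tsp × 16/3 × 5 mL/tsp ≈ 53 mL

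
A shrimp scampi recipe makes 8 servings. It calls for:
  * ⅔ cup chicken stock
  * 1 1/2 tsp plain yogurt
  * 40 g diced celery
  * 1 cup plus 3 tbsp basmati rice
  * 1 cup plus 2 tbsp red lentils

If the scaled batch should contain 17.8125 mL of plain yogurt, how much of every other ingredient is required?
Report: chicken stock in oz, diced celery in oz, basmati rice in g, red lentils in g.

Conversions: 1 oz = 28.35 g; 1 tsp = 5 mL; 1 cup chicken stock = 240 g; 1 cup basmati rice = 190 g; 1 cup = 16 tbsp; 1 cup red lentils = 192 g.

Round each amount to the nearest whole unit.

chicken stock: 13 oz; diced celery: 3 oz; basmati rice: 536 g; red lentils: 513 g

The original recipe has 7.5 mL of plain yogurt, so the scaling factor is 17.8125 ÷ 7.5 = 19/8 = 2.375.
chicken stock: 2/3 cup × 19/8 × 240 g/cup ÷ 28.35 g/oz ≈ 13 oz
diced celery: 40 g × 19/8 ÷ 28.35 g/oz ≈ 3 oz
basmati rice: (1 cup + 3 tbsp = 1.1875 cup) × 19/8 × 190 g/cup ≈ 536 g
red lentils: (1 cup + 2 tbsp = 1.125 cup) × 19/8 × 192 g/cup = 513 g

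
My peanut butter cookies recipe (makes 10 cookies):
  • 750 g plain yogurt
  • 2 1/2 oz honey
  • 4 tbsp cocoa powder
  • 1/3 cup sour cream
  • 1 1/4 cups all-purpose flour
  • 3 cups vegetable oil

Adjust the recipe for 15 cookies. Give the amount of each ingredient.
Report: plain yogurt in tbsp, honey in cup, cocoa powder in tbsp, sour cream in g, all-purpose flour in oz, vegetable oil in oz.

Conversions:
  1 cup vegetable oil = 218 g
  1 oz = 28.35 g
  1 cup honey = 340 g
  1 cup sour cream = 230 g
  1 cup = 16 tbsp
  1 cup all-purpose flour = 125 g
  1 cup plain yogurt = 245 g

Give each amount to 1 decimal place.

plain yogurt: 73.5 tbsp; honey: 0.3 cup; cocoa powder: 6.0 tbsp; sour cream: 115.0 g; all-purpose flour: 8.3 oz; vegetable oil: 34.6 oz

Scaling factor: 15/10 = 3/2 = 1.5.
plain yogurt: 750 g × 3/2 ÷ 245 g/cup × 16 tbsp/cup ≈ 73.5 tbsp
honey: 2.5 oz × 3/2 × 28.35 g/oz ÷ 340 g/cup ≈ 0.3 cup
cocoa powder: 4 tbsp × 3/2 = 6.0 tbsp
sour cream: 1/3 cup × 3/2 × 230 g/cup = 115.0 g
all-purpose flour: 1.25 cup × 3/2 × 125 g/cup ÷ 28.35 g/oz ≈ 8.3 oz
vegetable oil: 3 cup × 3/2 × 218 g/cup ÷ 28.35 g/oz ≈ 34.6 oz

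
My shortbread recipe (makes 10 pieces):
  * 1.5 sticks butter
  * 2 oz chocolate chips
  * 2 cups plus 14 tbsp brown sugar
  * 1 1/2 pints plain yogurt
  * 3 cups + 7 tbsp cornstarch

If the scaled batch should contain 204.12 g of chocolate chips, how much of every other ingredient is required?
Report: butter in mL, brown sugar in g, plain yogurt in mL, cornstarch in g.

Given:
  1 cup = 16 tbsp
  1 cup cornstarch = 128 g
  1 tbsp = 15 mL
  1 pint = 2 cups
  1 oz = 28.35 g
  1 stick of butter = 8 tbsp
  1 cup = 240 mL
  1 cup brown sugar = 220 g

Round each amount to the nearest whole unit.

butter: 648 mL; brown sugar: 2277 g; plain yogurt: 2592 mL; cornstarch: 1584 g

The original recipe has 56.7 g of chocolate chips, so the scaling factor is 204.12 ÷ 56.7 = 18/5 = 3.6.
butter: 1.5 stick × 18/5 × 8 tbsp/stick × 15 mL/tbsp = 648 mL
brown sugar: (2 cup + 14 tbsp = 2.875 cup) × 18/5 × 220 g/cup = 2277 g
plain yogurt: 1.5 pint × 18/5 × 2 cup/pint × 240 mL/cup = 2592 mL
cornstarch: (3 cup + 7 tbsp = 3.4375 cup) × 18/5 × 128 g/cup = 1584 g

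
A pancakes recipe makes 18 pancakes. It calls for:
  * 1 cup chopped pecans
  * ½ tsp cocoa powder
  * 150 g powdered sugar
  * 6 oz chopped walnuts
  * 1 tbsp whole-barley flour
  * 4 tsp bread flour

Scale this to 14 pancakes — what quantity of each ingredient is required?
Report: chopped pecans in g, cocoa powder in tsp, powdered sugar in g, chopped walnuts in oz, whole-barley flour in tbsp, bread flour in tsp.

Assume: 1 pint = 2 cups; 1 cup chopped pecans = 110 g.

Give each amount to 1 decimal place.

Scaling factor: 14/18 = 7/9.
chopped pecans: 1 cup × 7/9 × 110 g/cup ≈ 85.6 g
cocoa powder: 0.5 tsp × 7/9 ≈ 0.4 tsp
powdered sugar: 150 g × 7/9 ≈ 116.7 g
chopped walnuts: 6 oz × 7/9 ≈ 4.7 oz
whole-barley flour: 1 tbsp × 7/9 ≈ 0.8 tbsp
bread flour: 4 tsp × 7/9 ≈ 3.1 tsp

chopped pecans: 85.6 g; cocoa powder: 0.4 tsp; powdered sugar: 116.7 g; chopped walnuts: 4.7 oz; whole-barley flour: 0.8 tbsp; bread flour: 3.1 tsp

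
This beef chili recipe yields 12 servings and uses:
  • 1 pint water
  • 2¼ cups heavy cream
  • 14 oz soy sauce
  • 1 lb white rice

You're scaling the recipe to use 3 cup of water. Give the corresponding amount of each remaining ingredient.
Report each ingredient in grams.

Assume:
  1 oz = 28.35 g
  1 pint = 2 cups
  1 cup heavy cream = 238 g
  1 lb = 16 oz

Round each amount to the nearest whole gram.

The original recipe has 2 cup of water, so the scaling factor is 3 ÷ 2 = 3/2 = 1.5.
heavy cream: 2.25 cup × 3/2 × 238 g/cup ≈ 803 g
soy sauce: 14 oz × 3/2 × 28.35 g/oz ≈ 595 g
white rice: 1 lb × 3/2 × 16 oz/lb × 28.35 g/oz ≈ 680 g

heavy cream: 803 g; soy sauce: 595 g; white rice: 680 g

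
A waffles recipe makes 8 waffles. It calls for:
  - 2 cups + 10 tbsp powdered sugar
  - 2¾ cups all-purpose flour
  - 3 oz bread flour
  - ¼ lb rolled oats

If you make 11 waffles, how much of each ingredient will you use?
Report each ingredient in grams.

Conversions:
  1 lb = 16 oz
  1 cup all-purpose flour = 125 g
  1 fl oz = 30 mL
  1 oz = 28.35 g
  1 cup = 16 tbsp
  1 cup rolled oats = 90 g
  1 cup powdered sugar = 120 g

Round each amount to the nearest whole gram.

Scaling factor: 11/8 = 1.375.
powdered sugar: (2 cup + 10 tbsp = 2.625 cup) × 11/8 × 120 g/cup ≈ 433 g
all-purpose flour: 2.75 cup × 11/8 × 125 g/cup ≈ 473 g
bread flour: 3 oz × 11/8 × 28.35 g/oz ≈ 117 g
rolled oats: 0.25 lb × 11/8 × 16 oz/lb × 28.35 g/oz ≈ 156 g

powdered sugar: 433 g; all-purpose flour: 473 g; bread flour: 117 g; rolled oats: 156 g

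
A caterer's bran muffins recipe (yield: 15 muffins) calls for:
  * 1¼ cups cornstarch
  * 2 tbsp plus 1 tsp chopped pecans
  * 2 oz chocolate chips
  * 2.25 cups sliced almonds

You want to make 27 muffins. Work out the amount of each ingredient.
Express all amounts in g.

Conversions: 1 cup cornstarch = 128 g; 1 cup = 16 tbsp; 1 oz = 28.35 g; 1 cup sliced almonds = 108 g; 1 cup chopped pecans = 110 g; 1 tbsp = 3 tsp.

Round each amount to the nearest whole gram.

Scaling factor: 27/15 = 9/5 = 1.8.
cornstarch: 1.25 cup × 9/5 × 128 g/cup = 288 g
chopped pecans: (2 tbsp + 1 tsp = 7/3 tbsp) × 9/5 ÷ 16 tbsp/cup × 110 g/cup ≈ 29 g
chocolate chips: 2 oz × 9/5 × 28.35 g/oz ≈ 102 g
sliced almonds: 2.25 cup × 9/5 × 108 g/cup ≈ 437 g

cornstarch: 288 g; chopped pecans: 29 g; chocolate chips: 102 g; sliced almonds: 437 g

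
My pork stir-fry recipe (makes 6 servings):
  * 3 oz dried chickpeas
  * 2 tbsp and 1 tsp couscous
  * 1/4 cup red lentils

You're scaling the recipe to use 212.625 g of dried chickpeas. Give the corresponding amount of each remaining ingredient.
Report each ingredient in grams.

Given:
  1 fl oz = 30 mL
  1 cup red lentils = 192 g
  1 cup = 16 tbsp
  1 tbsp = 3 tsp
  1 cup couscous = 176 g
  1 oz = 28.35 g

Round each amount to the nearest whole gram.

The original recipe has 85.05 g of dried chickpeas, so the scaling factor is 212.625 ÷ 85.05 = 5/2 = 2.5.
couscous: (2 tbsp + 1 tsp = 7/3 tbsp) × 5/2 ÷ 16 tbsp/cup × 176 g/cup ≈ 64 g
red lentils: 0.25 cup × 5/2 × 192 g/cup = 120 g

couscous: 64 g; red lentils: 120 g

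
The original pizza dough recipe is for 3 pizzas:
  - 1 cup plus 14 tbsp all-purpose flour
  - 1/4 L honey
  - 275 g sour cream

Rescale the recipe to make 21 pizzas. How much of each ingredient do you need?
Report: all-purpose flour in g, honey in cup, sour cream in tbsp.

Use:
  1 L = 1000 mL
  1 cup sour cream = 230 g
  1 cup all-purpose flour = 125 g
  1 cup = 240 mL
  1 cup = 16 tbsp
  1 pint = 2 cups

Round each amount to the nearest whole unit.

all-purpose flour: 1641 g; honey: 7 cup; sour cream: 134 tbsp

Scaling factor: 21/3 = 7.
all-purpose flour: (1 cup + 14 tbsp = 1.875 cup) × 7 × 125 g/cup ≈ 1641 g
honey: 0.25 L × 7 × 1000 mL/L ÷ 240 mL/cup ≈ 7 cup
sour cream: 275 g × 7 ÷ 230 g/cup × 16 tbsp/cup ≈ 134 tbsp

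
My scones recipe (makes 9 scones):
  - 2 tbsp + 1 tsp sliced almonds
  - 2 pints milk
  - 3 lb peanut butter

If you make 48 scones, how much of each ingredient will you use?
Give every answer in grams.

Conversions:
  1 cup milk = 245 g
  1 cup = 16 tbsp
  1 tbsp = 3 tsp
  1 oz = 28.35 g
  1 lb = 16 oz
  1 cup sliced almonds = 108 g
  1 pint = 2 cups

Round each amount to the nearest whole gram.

Scaling factor: 48/9 = 16/3.
sliced almonds: (2 tbsp + 1 tsp = 7/3 tbsp) × 16/3 ÷ 16 tbsp/cup × 108 g/cup = 84 g
milk: 2 pint × 16/3 × 2 cup/pint × 245 g/cup ≈ 5227 g
peanut butter: 3 lb × 16/3 × 16 oz/lb × 28.35 g/oz ≈ 7258 g

sliced almonds: 84 g; milk: 5227 g; peanut butter: 7258 g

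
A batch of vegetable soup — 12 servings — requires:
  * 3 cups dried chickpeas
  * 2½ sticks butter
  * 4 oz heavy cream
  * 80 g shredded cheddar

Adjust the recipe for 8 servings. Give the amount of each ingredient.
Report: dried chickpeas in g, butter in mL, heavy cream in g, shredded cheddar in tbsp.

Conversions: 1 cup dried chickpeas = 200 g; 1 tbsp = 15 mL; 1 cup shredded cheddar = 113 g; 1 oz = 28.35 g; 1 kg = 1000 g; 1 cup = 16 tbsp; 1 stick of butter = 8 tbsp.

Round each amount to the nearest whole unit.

Scaling factor: 8/12 = 2/3.
dried chickpeas: 3 cup × 2/3 × 200 g/cup = 400 g
butter: 2.5 stick × 2/3 × 8 tbsp/stick × 15 mL/tbsp = 200 mL
heavy cream: 4 oz × 2/3 × 28.35 g/oz ≈ 76 g
shredded cheddar: 80 g × 2/3 ÷ 113 g/cup × 16 tbsp/cup ≈ 8 tbsp

dried chickpeas: 400 g; butter: 200 mL; heavy cream: 76 g; shredded cheddar: 8 tbsp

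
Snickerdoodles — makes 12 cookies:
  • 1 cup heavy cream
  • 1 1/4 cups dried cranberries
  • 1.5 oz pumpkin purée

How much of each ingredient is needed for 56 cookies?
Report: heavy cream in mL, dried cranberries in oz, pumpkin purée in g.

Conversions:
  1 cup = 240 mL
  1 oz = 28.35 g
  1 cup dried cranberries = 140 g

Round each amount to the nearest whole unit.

Scaling factor: 56/12 = 14/3.
heavy cream: 1 cup × 14/3 × 240 mL/cup = 1120 mL
dried cranberries: 1.25 cup × 14/3 × 140 g/cup ÷ 28.35 g/oz ≈ 29 oz
pumpkin purée: 1.5 oz × 14/3 × 28.35 g/oz ≈ 198 g

heavy cream: 1120 mL; dried cranberries: 29 oz; pumpkin purée: 198 g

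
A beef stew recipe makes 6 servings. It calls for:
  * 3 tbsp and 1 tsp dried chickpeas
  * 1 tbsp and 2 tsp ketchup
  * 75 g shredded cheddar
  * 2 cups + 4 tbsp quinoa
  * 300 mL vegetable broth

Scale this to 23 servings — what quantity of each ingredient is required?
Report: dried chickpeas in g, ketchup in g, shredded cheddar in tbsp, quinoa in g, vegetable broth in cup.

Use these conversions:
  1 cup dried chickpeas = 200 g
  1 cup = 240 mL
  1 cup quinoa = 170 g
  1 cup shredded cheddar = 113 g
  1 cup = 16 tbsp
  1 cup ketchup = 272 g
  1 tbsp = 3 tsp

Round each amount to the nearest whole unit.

Scaling factor: 23/6.
dried chickpeas: (3 tbsp + 1 tsp = 10/3 tbsp) × 23/6 ÷ 16 tbsp/cup × 200 g/cup ≈ 160 g
ketchup: (1 tbsp + 2 tsp = 5/3 tbsp) × 23/6 ÷ 16 tbsp/cup × 272 g/cup ≈ 109 g
shredded cheddar: 75 g × 23/6 ÷ 113 g/cup × 16 tbsp/cup ≈ 41 tbsp
quinoa: (2 cup + 4 tbsp = 2.25 cup) × 23/6 × 170 g/cup ≈ 1466 g
vegetable broth: 300 mL × 23/6 ÷ 240 mL/cup ≈ 5 cup

dried chickpeas: 160 g; ketchup: 109 g; shredded cheddar: 41 tbsp; quinoa: 1466 g; vegetable broth: 5 cup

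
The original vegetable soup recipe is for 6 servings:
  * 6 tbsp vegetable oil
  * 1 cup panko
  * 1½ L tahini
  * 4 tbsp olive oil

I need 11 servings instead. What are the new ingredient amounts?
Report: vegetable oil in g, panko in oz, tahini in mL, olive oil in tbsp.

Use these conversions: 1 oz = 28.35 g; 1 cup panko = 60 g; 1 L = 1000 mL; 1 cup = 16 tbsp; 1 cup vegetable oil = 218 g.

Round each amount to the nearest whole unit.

Scaling factor: 11/6.
vegetable oil: 6 tbsp × 11/6 ÷ 16 tbsp/cup × 218 g/cup ≈ 150 g
panko: 1 cup × 11/6 × 60 g/cup ÷ 28.35 g/oz ≈ 4 oz
tahini: 1.5 L × 11/6 × 1000 mL/L = 2750 mL
olive oil: 4 tbsp × 11/6 ≈ 7 tbsp

vegetable oil: 150 g; panko: 4 oz; tahini: 2750 mL; olive oil: 7 tbsp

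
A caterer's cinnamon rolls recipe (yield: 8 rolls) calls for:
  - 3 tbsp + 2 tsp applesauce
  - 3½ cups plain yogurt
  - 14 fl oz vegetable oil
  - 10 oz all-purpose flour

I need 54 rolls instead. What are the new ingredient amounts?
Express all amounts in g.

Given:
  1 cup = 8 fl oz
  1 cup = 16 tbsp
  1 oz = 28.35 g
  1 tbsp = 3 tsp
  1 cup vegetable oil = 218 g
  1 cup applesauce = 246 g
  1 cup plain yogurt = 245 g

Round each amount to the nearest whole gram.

applesauce: 381 g; plain yogurt: 5788 g; vegetable oil: 2575 g; all-purpose flour: 1914 g

Scaling factor: 54/8 = 27/4 = 6.75.
applesauce: (3 tbsp + 2 tsp = 11/3 tbsp) × 27/4 ÷ 16 tbsp/cup × 246 g/cup ≈ 381 g
plain yogurt: 3.5 cup × 27/4 × 245 g/cup ≈ 5788 g
vegetable oil: 14 fl oz × 27/4 ÷ 8 fl oz/cup × 218 g/cup ≈ 2575 g
all-purpose flour: 10 oz × 27/4 × 28.35 g/oz ≈ 1914 g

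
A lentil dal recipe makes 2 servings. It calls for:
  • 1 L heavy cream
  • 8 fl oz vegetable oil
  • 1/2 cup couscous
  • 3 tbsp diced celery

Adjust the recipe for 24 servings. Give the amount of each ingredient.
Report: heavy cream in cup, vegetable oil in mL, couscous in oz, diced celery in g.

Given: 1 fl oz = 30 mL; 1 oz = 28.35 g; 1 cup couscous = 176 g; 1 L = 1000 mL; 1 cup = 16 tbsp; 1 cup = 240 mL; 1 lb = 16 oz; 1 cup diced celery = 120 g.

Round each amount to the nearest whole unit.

Scaling factor: 24/2 = 12.
heavy cream: 1 L × 12 × 1000 mL/L ÷ 240 mL/cup = 50 cup
vegetable oil: 8 fl oz × 12 × 30 mL/fl oz = 2880 mL
couscous: 0.5 cup × 12 × 176 g/cup ÷ 28.35 g/oz ≈ 37 oz
diced celery: 3 tbsp × 12 ÷ 16 tbsp/cup × 120 g/cup = 270 g

heavy cream: 50 cup; vegetable oil: 2880 mL; couscous: 37 oz; diced celery: 270 g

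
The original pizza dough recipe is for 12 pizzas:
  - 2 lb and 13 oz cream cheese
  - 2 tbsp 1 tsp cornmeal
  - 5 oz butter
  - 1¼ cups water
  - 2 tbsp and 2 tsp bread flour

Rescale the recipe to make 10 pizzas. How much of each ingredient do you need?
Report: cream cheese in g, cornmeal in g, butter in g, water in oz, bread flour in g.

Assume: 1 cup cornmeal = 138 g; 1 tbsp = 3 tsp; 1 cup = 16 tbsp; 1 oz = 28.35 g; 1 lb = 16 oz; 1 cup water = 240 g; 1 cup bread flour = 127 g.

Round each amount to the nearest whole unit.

cream cheese: 1063 g; cornmeal: 17 g; butter: 118 g; water: 9 oz; bread flour: 18 g

Scaling factor: 10/12 = 5/6.
cream cheese: (2 lb + 13 oz = 2.8125 lb) × 5/6 × 16 oz/lb × 28.35 g/oz ≈ 1063 g
cornmeal: (2 tbsp + 1 tsp = 7/3 tbsp) × 5/6 ÷ 16 tbsp/cup × 138 g/cup ≈ 17 g
butter: 5 oz × 5/6 × 28.35 g/oz ≈ 118 g
water: 1.25 cup × 5/6 × 240 g/cup ÷ 28.35 g/oz ≈ 9 oz
bread flour: (2 tbsp + 2 tsp = 8/3 tbsp) × 5/6 ÷ 16 tbsp/cup × 127 g/cup ≈ 18 g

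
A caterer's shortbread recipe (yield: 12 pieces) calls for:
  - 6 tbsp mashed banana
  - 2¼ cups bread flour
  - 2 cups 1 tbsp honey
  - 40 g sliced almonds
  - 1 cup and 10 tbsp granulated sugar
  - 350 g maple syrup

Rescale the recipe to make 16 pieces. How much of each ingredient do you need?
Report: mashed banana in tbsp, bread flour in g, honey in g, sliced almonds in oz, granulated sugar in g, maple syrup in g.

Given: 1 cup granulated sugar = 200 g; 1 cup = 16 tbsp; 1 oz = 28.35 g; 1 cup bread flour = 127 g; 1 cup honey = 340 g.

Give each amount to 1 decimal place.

mashed banana: 8.0 tbsp; bread flour: 381.0 g; honey: 935.0 g; sliced almonds: 1.9 oz; granulated sugar: 433.3 g; maple syrup: 466.7 g

Scaling factor: 16/12 = 4/3.
mashed banana: 6 tbsp × 4/3 = 8.0 tbsp
bread flour: 2.25 cup × 4/3 × 127 g/cup = 381.0 g
honey: (2 cup + 1 tbsp = 2.0625 cup) × 4/3 × 340 g/cup = 935.0 g
sliced almonds: 40 g × 4/3 ÷ 28.35 g/oz ≈ 1.9 oz
granulated sugar: (1 cup + 10 tbsp = 1.625 cup) × 4/3 × 200 g/cup ≈ 433.3 g
maple syrup: 350 g × 4/3 ≈ 466.7 g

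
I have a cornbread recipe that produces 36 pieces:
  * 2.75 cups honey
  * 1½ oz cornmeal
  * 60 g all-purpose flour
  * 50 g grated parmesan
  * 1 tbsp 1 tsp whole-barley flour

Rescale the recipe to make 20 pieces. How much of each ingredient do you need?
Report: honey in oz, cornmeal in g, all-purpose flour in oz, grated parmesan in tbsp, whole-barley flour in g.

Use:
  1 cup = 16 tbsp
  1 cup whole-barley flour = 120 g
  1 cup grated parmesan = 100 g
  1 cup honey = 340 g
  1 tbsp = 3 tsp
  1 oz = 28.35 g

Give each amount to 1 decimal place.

Scaling factor: 20/36 = 5/9.
honey: 2.75 cup × 5/9 × 340 g/cup ÷ 28.35 g/oz ≈ 18.3 oz
cornmeal: 1.5 oz × 5/9 × 28.35 g/oz ≈ 23.6 g
all-purpose flour: 60 g × 5/9 ÷ 28.35 g/oz ≈ 1.2 oz
grated parmesan: 50 g × 5/9 ÷ 100 g/cup × 16 tbsp/cup ≈ 4.4 tbsp
whole-barley flour: (1 tbsp + 1 tsp = 4/3 tbsp) × 5/9 ÷ 16 tbsp/cup × 120 g/cup ≈ 5.6 g

honey: 18.3 oz; cornmeal: 23.6 g; all-purpose flour: 1.2 oz; grated parmesan: 4.4 tbsp; whole-barley flour: 5.6 g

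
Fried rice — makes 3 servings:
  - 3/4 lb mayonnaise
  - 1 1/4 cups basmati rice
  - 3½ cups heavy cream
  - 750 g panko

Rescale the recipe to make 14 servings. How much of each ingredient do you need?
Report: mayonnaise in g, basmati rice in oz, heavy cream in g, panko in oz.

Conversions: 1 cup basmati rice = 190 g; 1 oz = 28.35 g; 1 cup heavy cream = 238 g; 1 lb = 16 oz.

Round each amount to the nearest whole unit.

Scaling factor: 14/3.
mayonnaise: 0.75 lb × 14/3 × 16 oz/lb × 28.35 g/oz ≈ 1588 g
basmati rice: 1.25 cup × 14/3 × 190 g/cup ÷ 28.35 g/oz ≈ 39 oz
heavy cream: 3.5 cup × 14/3 × 238 g/cup ≈ 3887 g
panko: 750 g × 14/3 ÷ 28.35 g/oz ≈ 123 oz

mayonnaise: 1588 g; basmati rice: 39 oz; heavy cream: 3887 g; panko: 123 oz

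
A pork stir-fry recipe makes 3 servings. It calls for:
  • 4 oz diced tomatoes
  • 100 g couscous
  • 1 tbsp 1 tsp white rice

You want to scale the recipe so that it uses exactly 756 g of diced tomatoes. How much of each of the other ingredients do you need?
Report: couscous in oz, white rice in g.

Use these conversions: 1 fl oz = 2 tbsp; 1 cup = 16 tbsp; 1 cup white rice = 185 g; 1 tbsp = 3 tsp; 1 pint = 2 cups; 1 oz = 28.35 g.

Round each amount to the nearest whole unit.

couscous: 24 oz; white rice: 103 g

The original recipe has 113.4 g of diced tomatoes, so the scaling factor is 756 ÷ 113.4 = 20/3.
couscous: 100 g × 20/3 ÷ 28.35 g/oz ≈ 24 oz
white rice: (1 tbsp + 1 tsp = 4/3 tbsp) × 20/3 ÷ 16 tbsp/cup × 185 g/cup ≈ 103 g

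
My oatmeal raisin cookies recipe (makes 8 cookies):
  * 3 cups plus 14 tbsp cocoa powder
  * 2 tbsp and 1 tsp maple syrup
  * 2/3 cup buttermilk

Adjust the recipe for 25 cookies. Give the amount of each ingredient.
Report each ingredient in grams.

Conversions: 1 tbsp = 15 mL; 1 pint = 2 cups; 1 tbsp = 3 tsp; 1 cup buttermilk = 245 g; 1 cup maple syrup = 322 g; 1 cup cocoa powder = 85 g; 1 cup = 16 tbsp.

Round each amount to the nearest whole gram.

Scaling factor: 25/8 = 3.125.
cocoa powder: (3 cup + 14 tbsp = 3.875 cup) × 25/8 × 85 g/cup ≈ 1029 g
maple syrup: (2 tbsp + 1 tsp = 7/3 tbsp) × 25/8 ÷ 16 tbsp/cup × 322 g/cup ≈ 147 g
buttermilk: 2/3 cup × 25/8 × 245 g/cup ≈ 510 g

cocoa powder: 1029 g; maple syrup: 147 g; buttermilk: 510 g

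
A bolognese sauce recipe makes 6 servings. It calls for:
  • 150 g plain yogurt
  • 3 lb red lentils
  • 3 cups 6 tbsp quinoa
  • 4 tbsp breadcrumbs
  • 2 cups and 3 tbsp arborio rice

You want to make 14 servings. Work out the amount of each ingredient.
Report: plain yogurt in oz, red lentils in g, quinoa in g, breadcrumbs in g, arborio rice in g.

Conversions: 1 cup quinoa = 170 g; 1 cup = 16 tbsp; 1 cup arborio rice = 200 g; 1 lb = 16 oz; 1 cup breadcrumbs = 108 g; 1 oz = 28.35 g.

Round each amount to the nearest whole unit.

Scaling factor: 14/6 = 7/3.
plain yogurt: 150 g × 7/3 ÷ 28.35 g/oz ≈ 12 oz
red lentils: 3 lb × 7/3 × 16 oz/lb × 28.35 g/oz ≈ 3175 g
quinoa: (3 cup + 6 tbsp = 3.375 cup) × 7/3 × 170 g/cup ≈ 1339 g
breadcrumbs: 4 tbsp × 7/3 ÷ 16 tbsp/cup × 108 g/cup = 63 g
arborio rice: (2 cup + 3 tbsp = 2.1875 cup) × 7/3 × 200 g/cup ≈ 1021 g

plain yogurt: 12 oz; red lentils: 3175 g; quinoa: 1339 g; breadcrumbs: 63 g; arborio rice: 1021 g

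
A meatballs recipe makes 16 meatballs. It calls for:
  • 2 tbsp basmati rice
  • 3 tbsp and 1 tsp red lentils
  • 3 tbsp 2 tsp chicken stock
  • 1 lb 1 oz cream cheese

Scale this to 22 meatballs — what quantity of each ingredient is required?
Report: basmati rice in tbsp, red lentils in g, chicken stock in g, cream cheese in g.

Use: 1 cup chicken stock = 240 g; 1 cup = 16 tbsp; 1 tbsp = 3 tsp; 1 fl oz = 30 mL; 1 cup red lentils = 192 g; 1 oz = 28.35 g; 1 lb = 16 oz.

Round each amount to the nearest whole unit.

basmati rice: 3 tbsp; red lentils: 55 g; chicken stock: 76 g; cream cheese: 663 g

Scaling factor: 22/16 = 11/8 = 1.375.
basmati rice: 2 tbsp × 11/8 ≈ 3 tbsp
red lentils: (3 tbsp + 1 tsp = 10/3 tbsp) × 11/8 ÷ 16 tbsp/cup × 192 g/cup = 55 g
chicken stock: (3 tbsp + 2 tsp = 11/3 tbsp) × 11/8 ÷ 16 tbsp/cup × 240 g/cup ≈ 76 g
cream cheese: (1 lb + 1 oz = 1.0625 lb) × 11/8 × 16 oz/lb × 28.35 g/oz ≈ 663 g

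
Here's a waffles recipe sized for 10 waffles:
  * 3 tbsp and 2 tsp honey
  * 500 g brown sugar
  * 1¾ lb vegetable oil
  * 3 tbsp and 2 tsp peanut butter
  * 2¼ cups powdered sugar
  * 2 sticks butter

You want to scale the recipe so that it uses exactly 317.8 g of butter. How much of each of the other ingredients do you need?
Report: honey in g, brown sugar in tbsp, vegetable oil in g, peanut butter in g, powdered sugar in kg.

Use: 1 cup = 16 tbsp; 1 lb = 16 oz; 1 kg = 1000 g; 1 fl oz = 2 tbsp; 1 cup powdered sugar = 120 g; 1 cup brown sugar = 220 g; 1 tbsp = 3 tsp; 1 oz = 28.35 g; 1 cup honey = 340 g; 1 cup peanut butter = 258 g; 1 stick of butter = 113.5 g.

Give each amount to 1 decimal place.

The original recipe has 227 g of butter, so the scaling factor is 317.8 ÷ 227 = 7/5 = 1.4.
honey: (3 tbsp + 2 tsp = 11/3 tbsp) × 7/5 ÷ 16 tbsp/cup × 340 g/cup ≈ 109.1 g
brown sugar: 500 g × 7/5 ÷ 220 g/cup × 16 tbsp/cup ≈ 50.9 tbsp
vegetable oil: 1.75 lb × 7/5 × 16 oz/lb × 28.35 g/oz ≈ 1111.3 g
peanut butter: (3 tbsp + 2 tsp = 11/3 tbsp) × 7/5 ÷ 16 tbsp/cup × 258 g/cup ≈ 82.8 g
powdered sugar: 2.25 cup × 7/5 × 120 g/cup ÷ 1000 g/kg ≈ 0.4 kg

honey: 109.1 g; brown sugar: 50.9 tbsp; vegetable oil: 1111.3 g; peanut butter: 82.8 g; powdered sugar: 0.4 kg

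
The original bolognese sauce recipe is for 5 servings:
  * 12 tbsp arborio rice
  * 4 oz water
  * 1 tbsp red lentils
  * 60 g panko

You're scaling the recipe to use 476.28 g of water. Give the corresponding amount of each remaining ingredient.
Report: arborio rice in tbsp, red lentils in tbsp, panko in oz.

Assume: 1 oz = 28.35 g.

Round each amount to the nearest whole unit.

arborio rice: 50 tbsp; red lentils: 4 tbsp; panko: 9 oz

The original recipe has 113.4 g of water, so the scaling factor is 476.28 ÷ 113.4 = 21/5 = 4.2.
arborio rice: 12 tbsp × 21/5 ≈ 50 tbsp
red lentils: 1 tbsp × 21/5 ≈ 4 tbsp
panko: 60 g × 21/5 ÷ 28.35 g/oz ≈ 9 oz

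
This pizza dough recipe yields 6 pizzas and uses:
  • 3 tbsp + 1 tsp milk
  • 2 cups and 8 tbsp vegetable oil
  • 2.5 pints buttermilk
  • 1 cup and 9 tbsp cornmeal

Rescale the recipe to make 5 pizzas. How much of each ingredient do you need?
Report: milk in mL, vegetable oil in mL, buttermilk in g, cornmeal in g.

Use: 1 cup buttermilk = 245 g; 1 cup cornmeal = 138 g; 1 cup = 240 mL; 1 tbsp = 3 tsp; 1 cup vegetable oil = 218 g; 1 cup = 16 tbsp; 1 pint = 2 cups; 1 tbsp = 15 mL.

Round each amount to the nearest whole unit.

milk: 42 mL; vegetable oil: 500 mL; buttermilk: 1021 g; cornmeal: 180 g

Scaling factor: 5/6.
milk: (3 tbsp + 1 tsp = 10/3 tbsp) × 5/6 × 15 mL/tbsp ≈ 42 mL
vegetable oil: (2 cup + 8 tbsp = 2.5 cup) × 5/6 × 240 mL/cup = 500 mL
buttermilk: 2.5 pint × 5/6 × 2 cup/pint × 245 g/cup ≈ 1021 g
cornmeal: (1 cup + 9 tbsp = 1.5625 cup) × 5/6 × 138 g/cup ≈ 180 g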